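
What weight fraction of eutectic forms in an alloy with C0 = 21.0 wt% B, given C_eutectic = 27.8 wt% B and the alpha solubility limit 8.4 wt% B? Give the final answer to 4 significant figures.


f_primary = (C_e - C0) / (C_e - C_alpha_max)
f_primary = (27.8 - 21.0) / (27.8 - 8.4)
f_primary = 0.350515
f_eutectic = 1 - 0.350515 = 0.6495


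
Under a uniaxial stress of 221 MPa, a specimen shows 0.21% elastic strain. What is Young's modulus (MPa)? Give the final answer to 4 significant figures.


E = sigma / epsilon
epsilon = 0.21% = 2.1e-03
E = 221 / 2.1e-03
E = 105200 MPa


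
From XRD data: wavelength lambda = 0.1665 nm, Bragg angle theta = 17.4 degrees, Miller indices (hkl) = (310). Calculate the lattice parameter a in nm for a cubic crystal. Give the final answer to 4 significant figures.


d = lambda / (2*sin(theta))
d = 0.1665 / (2*sin(17.4 deg))
d = 0.27839 nm
a = d * sqrt(h^2+k^2+l^2) = 0.27839 * sqrt(10)
a = 0.8803 nm


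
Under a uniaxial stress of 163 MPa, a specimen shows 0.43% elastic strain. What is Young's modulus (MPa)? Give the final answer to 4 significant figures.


E = sigma / epsilon
epsilon = 0.43% = 4.3e-03
E = 163 / 4.3e-03
E = 37910 MPa


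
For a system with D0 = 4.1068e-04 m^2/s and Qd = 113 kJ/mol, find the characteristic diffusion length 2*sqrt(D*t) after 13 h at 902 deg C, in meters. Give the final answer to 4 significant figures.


Step 1: D = D0 * exp(-Qd/(R*T))
T = 1175.15 K
D = 4.1068e-04 * exp(-113e3 / (8.314 * 1175.15)) = 3.89535e-09 m^2/s
Step 2: L = 2*sqrt(D*t)
t = 13 h = 46800 s
L = 2*sqrt(3.89535e-09 * 46800) = 0.027 m


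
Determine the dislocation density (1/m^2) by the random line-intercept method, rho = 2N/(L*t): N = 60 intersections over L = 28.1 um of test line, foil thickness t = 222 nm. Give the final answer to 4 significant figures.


rho = 2N / (L * t)
L = 28.1 um = 2.81e-05 m, t = 222 nm = 2.22e-07 m
rho = 2 * 60 / (2.81e-05 * 2.22e-07)
rho = 1.924e+13 1/m^2


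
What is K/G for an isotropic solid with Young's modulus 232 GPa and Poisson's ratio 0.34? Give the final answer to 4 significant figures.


G = E / (2*(1+nu))
G = 232 / (2*(1+0.34)) = 86.5672 GPa
K = E / (3*(1-2*nu))
K = 232 / (3*(1-2*0.34)) = 241.667 GPa
K/G = 241.667 / 86.5672 = 2.792


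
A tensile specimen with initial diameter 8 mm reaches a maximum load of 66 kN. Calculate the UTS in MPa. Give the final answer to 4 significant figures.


A0 = pi*(d/2)^2 = pi*(8/2)^2 = 50.2655 mm^2
UTS = F_max / A0 = 66*1000 / 50.2655
UTS = 1313 MPa


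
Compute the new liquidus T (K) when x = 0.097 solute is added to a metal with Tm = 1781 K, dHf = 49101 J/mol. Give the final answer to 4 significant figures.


dT = R*Tm^2*x / dHf
dT = 8.314 * 1781^2 * 0.097 / 49101
dT = 52.0978 K
T_new = 1781 - 52.0978 = 1729 K


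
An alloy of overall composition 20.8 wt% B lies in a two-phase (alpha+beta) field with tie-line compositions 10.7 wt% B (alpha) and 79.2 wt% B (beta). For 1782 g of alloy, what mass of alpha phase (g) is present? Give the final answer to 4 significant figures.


f_alpha = (C_beta - C0) / (C_beta - C_alpha)
f_alpha = (79.2 - 20.8) / (79.2 - 10.7) = 0.852555
m_alpha = f_alpha * m_total = 0.852555 * 1782 = 1519 g


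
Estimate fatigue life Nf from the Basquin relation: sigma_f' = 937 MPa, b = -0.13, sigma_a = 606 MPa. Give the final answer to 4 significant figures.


sigma_a = sigma_f' * (2*Nf)^b
2*Nf = (sigma_a / sigma_f')^(1/b)
2*Nf = (606 / 937)^(1/-0.13)
2*Nf = 28.5693
Nf = 14.28 cycles


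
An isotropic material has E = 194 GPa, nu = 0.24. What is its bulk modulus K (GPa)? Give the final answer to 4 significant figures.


K = E / (3*(1-2*nu))
K = 194 / (3*(1-2*0.24))
K = 124.4 GPa


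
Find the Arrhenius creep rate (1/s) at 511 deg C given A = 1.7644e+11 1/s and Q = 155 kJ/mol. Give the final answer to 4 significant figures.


rate = A * exp(-Q / (R*T))
T = 511 + 273.15 = 784.15 K
rate = 1.7644e+11 * exp(-155e3 / (8.314 * 784.15))
rate = 8.341 1/s


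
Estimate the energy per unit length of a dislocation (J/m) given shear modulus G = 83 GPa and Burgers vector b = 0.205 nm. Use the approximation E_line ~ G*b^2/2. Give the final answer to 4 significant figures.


E = G*b^2/2
b = 0.205 nm = 2.05e-10 m
G = 83 GPa = 8.3e+10 Pa
E = 0.5 * 8.3e+10 * (2.05e-10)^2
E = 1.744e-09 J/m


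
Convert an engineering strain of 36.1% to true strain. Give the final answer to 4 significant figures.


epsilon_true = ln(1 + epsilon_eng)
epsilon_true = ln(1 + 0.361)
epsilon_true = 0.3082


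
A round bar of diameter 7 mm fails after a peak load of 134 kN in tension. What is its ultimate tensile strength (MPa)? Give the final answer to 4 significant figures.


A0 = pi*(d/2)^2 = pi*(7/2)^2 = 38.4845 mm^2
UTS = F_max / A0 = 134*1000 / 38.4845
UTS = 3482 MPa


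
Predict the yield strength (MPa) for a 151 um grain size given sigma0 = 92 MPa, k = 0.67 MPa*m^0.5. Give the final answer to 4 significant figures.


sigma_y = sigma0 + k / sqrt(d)
d = 151 um = 1.51e-04 m
sigma_y = 92 + 0.67 / sqrt(1.51e-04)
sigma_y = 146.5 MPa


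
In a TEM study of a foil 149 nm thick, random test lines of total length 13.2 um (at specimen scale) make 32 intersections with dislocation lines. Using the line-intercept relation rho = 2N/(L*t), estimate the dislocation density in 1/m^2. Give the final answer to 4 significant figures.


rho = 2N / (L * t)
L = 13.2 um = 1.32e-05 m, t = 149 nm = 1.49e-07 m
rho = 2 * 32 / (1.32e-05 * 1.49e-07)
rho = 3.254e+13 1/m^2


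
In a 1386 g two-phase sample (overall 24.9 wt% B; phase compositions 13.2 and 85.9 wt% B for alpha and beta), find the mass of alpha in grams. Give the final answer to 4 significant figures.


f_alpha = (C_beta - C0) / (C_beta - C_alpha)
f_alpha = (85.9 - 24.9) / (85.9 - 13.2) = 0.839065
m_alpha = f_alpha * m_total = 0.839065 * 1386 = 1163 g


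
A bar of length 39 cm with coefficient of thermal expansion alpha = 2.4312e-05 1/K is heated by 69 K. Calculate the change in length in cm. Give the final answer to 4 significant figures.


dL = L0 * alpha * dT
dL = 39 * 2.4312e-05 * 69
dL = 0.06542 cm


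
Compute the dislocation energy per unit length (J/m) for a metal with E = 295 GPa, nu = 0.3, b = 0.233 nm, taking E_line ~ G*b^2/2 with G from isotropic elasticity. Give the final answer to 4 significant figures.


Step 1: G = E / (2*(1+nu))
G = 295 / (2*(1+0.3)) = 113.462 GPa = 1.13462e+11 Pa
Step 2: E_line = G*b^2/2
b = 0.233 nm = 2.33e-10 m
E_line = 0.5 * 1.13462e+11 * (2.33e-10)^2 = 3.08e-09 J/m


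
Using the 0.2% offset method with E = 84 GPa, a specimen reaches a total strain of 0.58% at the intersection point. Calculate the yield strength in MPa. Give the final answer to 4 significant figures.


Offset strain = 0.002
Elastic strain at yield = total_strain - offset = 5.8e-03 - 0.002 = 3.8e-03
sigma_y = E * elastic_strain = 84000 * 3.8e-03
sigma_y = 319.2 MPa


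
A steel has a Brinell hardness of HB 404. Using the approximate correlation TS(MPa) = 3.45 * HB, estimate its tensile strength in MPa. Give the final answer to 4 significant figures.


TS (MPa) = 3.45 * HB
TS = 3.45 * 404
TS = 1394 MPa


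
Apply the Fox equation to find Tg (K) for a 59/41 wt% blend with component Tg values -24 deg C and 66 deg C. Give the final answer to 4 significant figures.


1/Tg = w1/Tg1 + w2/Tg2 (in Kelvin)
Tg1 = 249.15 K, Tg2 = 339.15 K
1/Tg = 0.59/249.15 + 0.41/339.15
Tg = 279.6 K


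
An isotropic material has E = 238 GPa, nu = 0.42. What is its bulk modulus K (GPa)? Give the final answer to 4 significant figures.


K = E / (3*(1-2*nu))
K = 238 / (3*(1-2*0.42))
K = 495.8 GPa


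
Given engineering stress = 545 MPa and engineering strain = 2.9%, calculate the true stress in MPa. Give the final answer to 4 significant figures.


sigma_true = sigma_eng * (1 + epsilon_eng)
sigma_true = 545 * (1 + 0.029)
sigma_true = 560.8 MPa


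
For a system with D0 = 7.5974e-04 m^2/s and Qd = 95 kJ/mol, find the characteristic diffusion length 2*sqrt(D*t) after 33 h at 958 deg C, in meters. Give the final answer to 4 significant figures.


Step 1: D = D0 * exp(-Qd/(R*T))
T = 1231.15 K
D = 7.5974e-04 * exp(-95e3 / (8.314 * 1231.15)) = 7.07791e-08 m^2/s
Step 2: L = 2*sqrt(D*t)
t = 33 h = 118800 s
L = 2*sqrt(7.07791e-08 * 118800) = 0.1834 m


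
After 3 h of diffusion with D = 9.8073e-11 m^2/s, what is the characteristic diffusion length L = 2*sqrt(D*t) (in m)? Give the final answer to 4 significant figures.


t = 3 hr = 10800 s
Diffusion length = 2*sqrt(D*t)
= 2*sqrt(9.8073e-11 * 10800)
= 2.058e-03 m


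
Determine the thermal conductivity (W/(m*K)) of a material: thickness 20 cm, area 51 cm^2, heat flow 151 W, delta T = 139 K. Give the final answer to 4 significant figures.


k = Q*L / (A*dT)
L = 0.2 m, A = 5.1e-03 m^2
k = 151 * 0.2 / (5.1e-03 * 139)
k = 42.6 W/(m*K)


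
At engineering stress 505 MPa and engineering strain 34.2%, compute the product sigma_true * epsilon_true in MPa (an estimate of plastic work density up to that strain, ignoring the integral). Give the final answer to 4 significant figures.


sigma_true = sigma_eng * (1 + epsilon_eng)
sigma_true = 505 * (1 + 0.342) = 677.71 MPa
epsilon_true = ln(1 + epsilon_eng)
epsilon_true = ln(1 + 0.342) = 0.294161
sigma_true * epsilon_true = 677.71 * 0.294161 = 199.4 MPa


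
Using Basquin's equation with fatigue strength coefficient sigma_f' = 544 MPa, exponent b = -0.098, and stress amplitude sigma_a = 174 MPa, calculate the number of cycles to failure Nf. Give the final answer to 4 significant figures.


sigma_a = sigma_f' * (2*Nf)^b
2*Nf = (sigma_a / sigma_f')^(1/b)
2*Nf = (174 / 544)^(1/-0.098)
2*Nf = 112597
Nf = 56300 cycles


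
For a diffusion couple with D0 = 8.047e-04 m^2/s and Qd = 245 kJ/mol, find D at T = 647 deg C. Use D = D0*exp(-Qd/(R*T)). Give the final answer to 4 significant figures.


D = D0 * exp(-Qd / (R*T))
T = 920.15 K
D = 8.047e-04 * exp(-245e3 / (8.314 * 920.15))
D = 9.933e-18 m^2/s


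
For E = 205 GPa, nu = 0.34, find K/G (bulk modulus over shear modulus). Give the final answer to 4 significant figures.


G = E / (2*(1+nu))
G = 205 / (2*(1+0.34)) = 76.4925 GPa
K = E / (3*(1-2*nu))
K = 205 / (3*(1-2*0.34)) = 213.542 GPa
K/G = 213.542 / 76.4925 = 2.792


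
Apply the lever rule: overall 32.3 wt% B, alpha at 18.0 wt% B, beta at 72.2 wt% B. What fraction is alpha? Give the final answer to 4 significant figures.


f_alpha = (C_beta - C0) / (C_beta - C_alpha)
f_alpha = (72.2 - 32.3) / (72.2 - 18.0)
f_alpha = 0.7362


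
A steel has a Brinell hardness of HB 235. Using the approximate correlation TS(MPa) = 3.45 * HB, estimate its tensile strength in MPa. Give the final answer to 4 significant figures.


TS (MPa) = 3.45 * HB
TS = 3.45 * 235
TS = 810.8 MPa


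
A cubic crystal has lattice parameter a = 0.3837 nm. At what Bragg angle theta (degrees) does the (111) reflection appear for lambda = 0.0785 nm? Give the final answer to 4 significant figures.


d = a / sqrt(h^2+k^2+l^2)
d = 0.3837 / sqrt(3) = 0.221529 nm
lambda = 2*d*sin(theta)  =>  sin(theta) = lambda / (2*d)
sin(theta) = 0.0785 / (2 * 0.221529) = 0.177177
theta = 10.21 deg


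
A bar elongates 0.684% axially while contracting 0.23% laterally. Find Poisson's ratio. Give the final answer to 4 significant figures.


nu = -epsilon_lat / epsilon_axial
Lateral strain is contraction (negative), so using magnitudes:
nu = 0.23 / 0.684
nu = 0.3363


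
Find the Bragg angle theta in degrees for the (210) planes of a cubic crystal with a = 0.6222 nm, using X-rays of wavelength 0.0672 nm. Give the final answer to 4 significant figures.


d = a / sqrt(h^2+k^2+l^2)
d = 0.6222 / sqrt(5) = 0.278256 nm
lambda = 2*d*sin(theta)  =>  sin(theta) = lambda / (2*d)
sin(theta) = 0.0672 / (2 * 0.278256) = 0.120752
theta = 6.936 deg


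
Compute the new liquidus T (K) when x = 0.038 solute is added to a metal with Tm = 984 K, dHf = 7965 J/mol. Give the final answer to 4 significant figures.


dT = R*Tm^2*x / dHf
dT = 8.314 * 984^2 * 0.038 / 7965
dT = 38.4059 K
T_new = 984 - 38.4059 = 945.6 K


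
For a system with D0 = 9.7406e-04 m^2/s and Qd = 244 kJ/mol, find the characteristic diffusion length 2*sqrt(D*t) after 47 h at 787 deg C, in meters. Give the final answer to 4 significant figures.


Step 1: D = D0 * exp(-Qd/(R*T))
T = 1060.15 K
D = 9.7406e-04 * exp(-244e3 / (8.314 * 1060.15)) = 9.24762e-16 m^2/s
Step 2: L = 2*sqrt(D*t)
t = 47 h = 169200 s
L = 2*sqrt(9.24762e-16 * 169200) = 2.502e-05 m


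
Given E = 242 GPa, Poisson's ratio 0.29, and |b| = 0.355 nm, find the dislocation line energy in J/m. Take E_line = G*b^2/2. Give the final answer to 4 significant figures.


Step 1: G = E / (2*(1+nu))
G = 242 / (2*(1+0.29)) = 93.7984 GPa = 9.37984e+10 Pa
Step 2: E_line = G*b^2/2
b = 0.355 nm = 3.55e-10 m
E_line = 0.5 * 9.37984e+10 * (3.55e-10)^2 = 5.91e-09 J/m


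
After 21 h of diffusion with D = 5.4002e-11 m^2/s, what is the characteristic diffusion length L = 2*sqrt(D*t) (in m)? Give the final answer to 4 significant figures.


t = 21 hr = 75600 s
Diffusion length = 2*sqrt(D*t)
= 2*sqrt(5.4002e-11 * 75600)
= 4.041e-03 m


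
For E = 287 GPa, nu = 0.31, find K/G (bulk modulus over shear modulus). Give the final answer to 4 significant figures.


G = E / (2*(1+nu))
G = 287 / (2*(1+0.31)) = 109.542 GPa
K = E / (3*(1-2*nu))
K = 287 / (3*(1-2*0.31)) = 251.754 GPa
K/G = 251.754 / 109.542 = 2.298


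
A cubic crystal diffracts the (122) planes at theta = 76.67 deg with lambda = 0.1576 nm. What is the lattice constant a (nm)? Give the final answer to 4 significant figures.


d = lambda / (2*sin(theta))
d = 0.1576 / (2*sin(76.67 deg))
d = 0.0809818 nm
a = d * sqrt(h^2+k^2+l^2) = 0.0809818 * sqrt(9)
a = 0.2429 nm


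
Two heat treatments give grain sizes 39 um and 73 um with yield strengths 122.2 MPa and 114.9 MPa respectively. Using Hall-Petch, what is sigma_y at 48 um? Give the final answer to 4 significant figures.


sigma_y = sigma0 + k / sqrt(d)
1/sqrt(d1) = 1/sqrt(3.9e-05) = 160.128;  1/sqrt(d2) = 117.041
k = (sigma1 - sigma2) / (1/sqrt(d1) - 1/sqrt(d2)) = (122.2 - 114.9) / (160.128 - 117.041) = 0.169425 MPa*m^0.5
sigma0 = sigma1 - k/sqrt(d1) = 122.2 - 0.169425*160.128 = 95.0703 MPa
sigma_y(d3) = 95.0703 + 0.169425 / sqrt(4.8e-05) = 119.5 MPa


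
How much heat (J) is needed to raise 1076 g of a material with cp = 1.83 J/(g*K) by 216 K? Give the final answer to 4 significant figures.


Q = m * cp * dT
Q = 1076 * 1.83 * 216
Q = 425300 J


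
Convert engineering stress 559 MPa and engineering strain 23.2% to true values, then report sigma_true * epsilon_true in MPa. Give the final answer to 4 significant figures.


sigma_true = sigma_eng * (1 + epsilon_eng)
sigma_true = 559 * (1 + 0.232) = 688.688 MPa
epsilon_true = ln(1 + epsilon_eng)
epsilon_true = ln(1 + 0.232) = 0.208639
sigma_true * epsilon_true = 688.688 * 0.208639 = 143.7 MPa


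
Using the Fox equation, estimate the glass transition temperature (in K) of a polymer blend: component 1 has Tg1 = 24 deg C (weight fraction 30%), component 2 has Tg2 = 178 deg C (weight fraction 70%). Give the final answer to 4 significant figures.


1/Tg = w1/Tg1 + w2/Tg2 (in Kelvin)
Tg1 = 297.15 K, Tg2 = 451.15 K
1/Tg = 0.3/297.15 + 0.7/451.15
Tg = 390.4 K


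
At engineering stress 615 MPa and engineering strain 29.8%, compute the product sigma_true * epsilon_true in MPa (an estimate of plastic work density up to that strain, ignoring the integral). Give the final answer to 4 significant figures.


sigma_true = sigma_eng * (1 + epsilon_eng)
sigma_true = 615 * (1 + 0.298) = 798.27 MPa
epsilon_true = ln(1 + epsilon_eng)
epsilon_true = ln(1 + 0.298) = 0.260825
sigma_true * epsilon_true = 798.27 * 0.260825 = 208.2 MPa


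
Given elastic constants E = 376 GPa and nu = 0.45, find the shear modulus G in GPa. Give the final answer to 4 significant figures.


G = E / (2*(1+nu))
G = 376 / (2*(1+0.45))
G = 129.7 GPa


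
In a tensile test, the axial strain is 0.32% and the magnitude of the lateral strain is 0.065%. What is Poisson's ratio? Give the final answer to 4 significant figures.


nu = -epsilon_lat / epsilon_axial
Lateral strain is contraction (negative), so using magnitudes:
nu = 0.065 / 0.32
nu = 0.2031


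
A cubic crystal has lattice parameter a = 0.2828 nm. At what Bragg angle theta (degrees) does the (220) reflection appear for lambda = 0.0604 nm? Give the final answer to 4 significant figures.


d = a / sqrt(h^2+k^2+l^2)
d = 0.2828 / sqrt(8) = 0.0999849 nm
lambda = 2*d*sin(theta)  =>  sin(theta) = lambda / (2*d)
sin(theta) = 0.0604 / (2 * 0.0999849) = 0.302046
theta = 17.58 deg


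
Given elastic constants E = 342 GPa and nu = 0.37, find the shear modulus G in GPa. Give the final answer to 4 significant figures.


G = E / (2*(1+nu))
G = 342 / (2*(1+0.37))
G = 124.8 GPa


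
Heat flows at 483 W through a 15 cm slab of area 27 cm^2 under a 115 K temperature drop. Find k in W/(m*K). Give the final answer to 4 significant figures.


k = Q*L / (A*dT)
L = 0.15 m, A = 2.7e-03 m^2
k = 483 * 0.15 / (2.7e-03 * 115)
k = 233.3 W/(m*K)


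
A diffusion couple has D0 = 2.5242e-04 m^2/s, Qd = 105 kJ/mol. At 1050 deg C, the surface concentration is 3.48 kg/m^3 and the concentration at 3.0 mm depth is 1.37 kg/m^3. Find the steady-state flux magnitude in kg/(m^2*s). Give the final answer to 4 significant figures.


Step 1: D = D0 * exp(-Qd/(R*T))
T = 1050 + 273.15 = 1323.15 K
D = 2.5242e-04 * exp(-105e3 / (8.314 * 1323.15)) = 1.8065e-08 m^2/s
Step 2: J = D * (C1 - C2) / dx
J = 1.8065e-08 * (3.48 - 1.37) / 3e-03
J = 1.271e-05 kg/(m^2*s)


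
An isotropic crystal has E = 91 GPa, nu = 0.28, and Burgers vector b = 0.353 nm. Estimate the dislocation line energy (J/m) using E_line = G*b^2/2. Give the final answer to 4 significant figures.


Step 1: G = E / (2*(1+nu))
G = 91 / (2*(1+0.28)) = 35.5469 GPa = 3.55469e+10 Pa
Step 2: E_line = G*b^2/2
b = 0.353 nm = 3.53e-10 m
E_line = 0.5 * 3.55469e+10 * (3.53e-10)^2 = 2.215e-09 J/m


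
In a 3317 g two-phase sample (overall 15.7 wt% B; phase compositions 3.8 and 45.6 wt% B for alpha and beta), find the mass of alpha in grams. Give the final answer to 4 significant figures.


f_alpha = (C_beta - C0) / (C_beta - C_alpha)
f_alpha = (45.6 - 15.7) / (45.6 - 3.8) = 0.715311
m_alpha = f_alpha * m_total = 0.715311 * 3317 = 2373 g


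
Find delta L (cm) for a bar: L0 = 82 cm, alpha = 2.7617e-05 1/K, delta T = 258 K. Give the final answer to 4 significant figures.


dL = L0 * alpha * dT
dL = 82 * 2.7617e-05 * 258
dL = 0.5843 cm


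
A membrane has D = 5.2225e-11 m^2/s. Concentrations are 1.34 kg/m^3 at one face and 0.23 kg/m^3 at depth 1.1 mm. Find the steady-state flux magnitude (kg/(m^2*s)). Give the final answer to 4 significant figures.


J = -D * (dC/dx) = D * (C1 - C2) / dx
J = 5.2225e-11 * (1.34 - 0.23) / 1.1e-03
J = 5.27e-08 kg/(m^2*s)


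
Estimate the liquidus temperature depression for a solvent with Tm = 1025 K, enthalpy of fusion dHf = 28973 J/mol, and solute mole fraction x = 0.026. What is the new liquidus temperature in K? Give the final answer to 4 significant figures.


dT = R*Tm^2*x / dHf
dT = 8.314 * 1025^2 * 0.026 / 28973
dT = 7.83858 K
T_new = 1025 - 7.83858 = 1017 K


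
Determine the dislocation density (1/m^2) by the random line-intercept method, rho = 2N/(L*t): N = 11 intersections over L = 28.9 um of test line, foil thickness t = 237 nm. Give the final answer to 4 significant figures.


rho = 2N / (L * t)
L = 28.9 um = 2.89e-05 m, t = 237 nm = 2.37e-07 m
rho = 2 * 11 / (2.89e-05 * 2.37e-07)
rho = 3.212e+12 1/m^2


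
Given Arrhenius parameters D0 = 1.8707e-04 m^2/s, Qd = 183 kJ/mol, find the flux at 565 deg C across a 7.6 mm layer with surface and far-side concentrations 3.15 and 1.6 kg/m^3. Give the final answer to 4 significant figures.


Step 1: D = D0 * exp(-Qd/(R*T))
T = 565 + 273.15 = 838.15 K
D = 1.8707e-04 * exp(-183e3 / (8.314 * 838.15)) = 7.35843e-16 m^2/s
Step 2: J = D * (C1 - C2) / dx
J = 7.35843e-16 * (3.15 - 1.6) / 7.6e-03
J = 1.501e-13 kg/(m^2*s)


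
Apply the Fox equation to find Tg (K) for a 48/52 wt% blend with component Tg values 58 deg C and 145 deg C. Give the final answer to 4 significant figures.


1/Tg = w1/Tg1 + w2/Tg2 (in Kelvin)
Tg1 = 331.15 K, Tg2 = 418.15 K
1/Tg = 0.48/331.15 + 0.52/418.15
Tg = 371.3 K


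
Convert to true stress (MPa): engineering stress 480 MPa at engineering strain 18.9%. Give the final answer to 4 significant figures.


sigma_true = sigma_eng * (1 + epsilon_eng)
sigma_true = 480 * (1 + 0.189)
sigma_true = 570.7 MPa


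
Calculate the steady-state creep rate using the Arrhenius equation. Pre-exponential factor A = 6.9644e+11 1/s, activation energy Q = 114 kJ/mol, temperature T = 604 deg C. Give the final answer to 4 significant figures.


rate = A * exp(-Q / (R*T))
T = 604 + 273.15 = 877.15 K
rate = 6.9644e+11 * exp(-114e3 / (8.314 * 877.15))
rate = 113200 1/s


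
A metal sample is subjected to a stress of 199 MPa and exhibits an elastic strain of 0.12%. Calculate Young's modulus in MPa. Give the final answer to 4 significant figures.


E = sigma / epsilon
epsilon = 0.12% = 1.2e-03
E = 199 / 1.2e-03
E = 165800 MPa


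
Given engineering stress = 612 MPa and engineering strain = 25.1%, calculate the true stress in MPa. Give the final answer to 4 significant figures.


sigma_true = sigma_eng * (1 + epsilon_eng)
sigma_true = 612 * (1 + 0.251)
sigma_true = 765.6 MPa


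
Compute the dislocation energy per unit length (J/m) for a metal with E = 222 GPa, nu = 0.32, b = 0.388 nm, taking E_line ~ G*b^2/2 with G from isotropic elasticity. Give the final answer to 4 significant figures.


Step 1: G = E / (2*(1+nu))
G = 222 / (2*(1+0.32)) = 84.0909 GPa = 8.40909e+10 Pa
Step 2: E_line = G*b^2/2
b = 0.388 nm = 3.88e-10 m
E_line = 0.5 * 8.40909e+10 * (3.88e-10)^2 = 6.33e-09 J/m


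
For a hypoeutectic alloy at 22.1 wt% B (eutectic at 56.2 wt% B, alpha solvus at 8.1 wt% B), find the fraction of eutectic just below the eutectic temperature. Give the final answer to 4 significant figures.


f_primary = (C_e - C0) / (C_e - C_alpha_max)
f_primary = (56.2 - 22.1) / (56.2 - 8.1)
f_primary = 0.70894
f_eutectic = 1 - 0.70894 = 0.2911


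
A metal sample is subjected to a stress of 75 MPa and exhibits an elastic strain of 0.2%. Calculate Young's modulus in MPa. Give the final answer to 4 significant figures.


E = sigma / epsilon
epsilon = 0.2% = 2e-03
E = 75 / 2e-03
E = 37500 MPa


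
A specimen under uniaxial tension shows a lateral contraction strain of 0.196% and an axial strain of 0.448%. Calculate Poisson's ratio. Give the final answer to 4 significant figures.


nu = -epsilon_lat / epsilon_axial
Lateral strain is contraction (negative), so using magnitudes:
nu = 0.196 / 0.448
nu = 0.4375


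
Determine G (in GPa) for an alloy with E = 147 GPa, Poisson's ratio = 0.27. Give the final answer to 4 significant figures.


G = E / (2*(1+nu))
G = 147 / (2*(1+0.27))
G = 57.87 GPa


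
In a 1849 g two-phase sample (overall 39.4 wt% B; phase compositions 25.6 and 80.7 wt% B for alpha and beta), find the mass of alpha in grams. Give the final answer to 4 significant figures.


f_alpha = (C_beta - C0) / (C_beta - C_alpha)
f_alpha = (80.7 - 39.4) / (80.7 - 25.6) = 0.749546
m_alpha = f_alpha * m_total = 0.749546 * 1849 = 1386 g


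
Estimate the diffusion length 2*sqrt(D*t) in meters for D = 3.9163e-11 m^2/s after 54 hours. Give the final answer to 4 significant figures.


t = 54 hr = 194400 s
Diffusion length = 2*sqrt(D*t)
= 2*sqrt(3.9163e-11 * 194400)
= 5.518e-03 m


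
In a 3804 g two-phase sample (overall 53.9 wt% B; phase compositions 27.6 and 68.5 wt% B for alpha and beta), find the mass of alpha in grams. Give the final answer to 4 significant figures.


f_alpha = (C_beta - C0) / (C_beta - C_alpha)
f_alpha = (68.5 - 53.9) / (68.5 - 27.6) = 0.356968
m_alpha = f_alpha * m_total = 0.356968 * 3804 = 1358 g


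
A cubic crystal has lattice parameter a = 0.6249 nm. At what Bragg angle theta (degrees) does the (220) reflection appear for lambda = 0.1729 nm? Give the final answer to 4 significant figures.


d = a / sqrt(h^2+k^2+l^2)
d = 0.6249 / sqrt(8) = 0.220936 nm
lambda = 2*d*sin(theta)  =>  sin(theta) = lambda / (2*d)
sin(theta) = 0.1729 / (2 * 0.220936) = 0.391291
theta = 23.03 deg


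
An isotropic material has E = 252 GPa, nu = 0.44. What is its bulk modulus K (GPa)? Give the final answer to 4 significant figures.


K = E / (3*(1-2*nu))
K = 252 / (3*(1-2*0.44))
K = 700 GPa


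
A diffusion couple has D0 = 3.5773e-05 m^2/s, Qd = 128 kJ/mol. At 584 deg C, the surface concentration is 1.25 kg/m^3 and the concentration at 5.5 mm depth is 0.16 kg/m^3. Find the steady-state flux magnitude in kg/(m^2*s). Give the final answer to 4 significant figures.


Step 1: D = D0 * exp(-Qd/(R*T))
T = 584 + 273.15 = 857.15 K
D = 3.5773e-05 * exp(-128e3 / (8.314 * 857.15)) = 5.66195e-13 m^2/s
Step 2: J = D * (C1 - C2) / dx
J = 5.66195e-13 * (1.25 - 0.16) / 5.5e-03
J = 1.122e-10 kg/(m^2*s)


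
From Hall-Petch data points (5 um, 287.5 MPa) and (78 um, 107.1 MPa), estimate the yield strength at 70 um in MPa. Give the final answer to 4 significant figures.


sigma_y = sigma0 + k / sqrt(d)
1/sqrt(d1) = 1/sqrt(5e-06) = 447.214;  1/sqrt(d2) = 113.228
k = (sigma1 - sigma2) / (1/sqrt(d1) - 1/sqrt(d2)) = (287.5 - 107.1) / (447.214 - 113.228) = 0.540143 MPa*m^0.5
sigma0 = sigma1 - k/sqrt(d1) = 287.5 - 0.540143*447.214 = 45.9409 MPa
sigma_y(d3) = 45.9409 + 0.540143 / sqrt(7e-05) = 110.5 MPa


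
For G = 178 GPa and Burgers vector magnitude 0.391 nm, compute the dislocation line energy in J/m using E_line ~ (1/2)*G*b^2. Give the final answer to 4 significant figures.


E = G*b^2/2
b = 0.391 nm = 3.91e-10 m
G = 178 GPa = 1.78e+11 Pa
E = 0.5 * 1.78e+11 * (3.91e-10)^2
E = 1.361e-08 J/m


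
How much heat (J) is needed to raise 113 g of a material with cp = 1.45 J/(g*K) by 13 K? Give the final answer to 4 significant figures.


Q = m * cp * dT
Q = 113 * 1.45 * 13
Q = 2130 J


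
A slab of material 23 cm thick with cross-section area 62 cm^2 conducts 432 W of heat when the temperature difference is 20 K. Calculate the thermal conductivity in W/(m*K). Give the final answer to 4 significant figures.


k = Q*L / (A*dT)
L = 0.23 m, A = 6.2e-03 m^2
k = 432 * 0.23 / (6.2e-03 * 20)
k = 801.3 W/(m*K)


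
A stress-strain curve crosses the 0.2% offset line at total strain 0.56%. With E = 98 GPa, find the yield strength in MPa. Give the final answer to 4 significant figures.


Offset strain = 0.002
Elastic strain at yield = total_strain - offset = 5.6e-03 - 0.002 = 3.6e-03
sigma_y = E * elastic_strain = 98000 * 3.6e-03
sigma_y = 352.8 MPa


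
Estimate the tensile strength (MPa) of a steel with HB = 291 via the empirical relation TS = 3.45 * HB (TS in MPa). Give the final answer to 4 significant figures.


TS (MPa) = 3.45 * HB
TS = 3.45 * 291
TS = 1004 MPa


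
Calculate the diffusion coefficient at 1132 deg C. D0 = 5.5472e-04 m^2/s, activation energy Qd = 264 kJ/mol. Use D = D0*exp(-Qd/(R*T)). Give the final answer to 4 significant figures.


D = D0 * exp(-Qd / (R*T))
T = 1405.15 K
D = 5.5472e-04 * exp(-264e3 / (8.314 * 1405.15))
D = 8.509e-14 m^2/s


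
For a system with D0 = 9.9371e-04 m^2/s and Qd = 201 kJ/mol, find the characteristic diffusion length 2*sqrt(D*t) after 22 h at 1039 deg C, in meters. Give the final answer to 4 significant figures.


Step 1: D = D0 * exp(-Qd/(R*T))
T = 1312.15 K
D = 9.9371e-04 * exp(-201e3 / (8.314 * 1312.15)) = 9.89635e-12 m^2/s
Step 2: L = 2*sqrt(D*t)
t = 22 h = 79200 s
L = 2*sqrt(9.89635e-12 * 79200) = 1.771e-03 m


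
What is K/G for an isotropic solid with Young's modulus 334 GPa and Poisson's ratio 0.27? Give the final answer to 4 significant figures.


G = E / (2*(1+nu))
G = 334 / (2*(1+0.27)) = 131.496 GPa
K = E / (3*(1-2*nu))
K = 334 / (3*(1-2*0.27)) = 242.029 GPa
K/G = 242.029 / 131.496 = 1.841


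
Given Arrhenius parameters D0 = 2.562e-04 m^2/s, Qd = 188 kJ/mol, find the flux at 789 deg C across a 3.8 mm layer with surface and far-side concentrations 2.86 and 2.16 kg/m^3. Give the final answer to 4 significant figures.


Step 1: D = D0 * exp(-Qd/(R*T))
T = 789 + 273.15 = 1062.15 K
D = 2.562e-04 * exp(-188e3 / (8.314 * 1062.15)) = 1.45459e-13 m^2/s
Step 2: J = D * (C1 - C2) / dx
J = 1.45459e-13 * (2.86 - 2.16) / 3.8e-03
J = 2.68e-11 kg/(m^2*s)


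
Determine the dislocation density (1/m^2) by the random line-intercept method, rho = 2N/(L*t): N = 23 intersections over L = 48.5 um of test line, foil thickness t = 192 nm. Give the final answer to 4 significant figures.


rho = 2N / (L * t)
L = 48.5 um = 4.85e-05 m, t = 192 nm = 1.92e-07 m
rho = 2 * 23 / (4.85e-05 * 1.92e-07)
rho = 4.94e+12 1/m^2


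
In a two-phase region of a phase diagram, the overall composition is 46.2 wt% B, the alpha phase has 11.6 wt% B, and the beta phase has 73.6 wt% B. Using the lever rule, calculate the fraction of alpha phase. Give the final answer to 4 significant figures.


f_alpha = (C_beta - C0) / (C_beta - C_alpha)
f_alpha = (73.6 - 46.2) / (73.6 - 11.6)
f_alpha = 0.4419


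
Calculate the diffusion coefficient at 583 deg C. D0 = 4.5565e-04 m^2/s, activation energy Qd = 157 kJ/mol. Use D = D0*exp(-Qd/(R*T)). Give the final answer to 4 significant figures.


D = D0 * exp(-Qd / (R*T))
T = 856.15 K
D = 4.5565e-04 * exp(-157e3 / (8.314 * 856.15))
D = 1.201e-13 m^2/s


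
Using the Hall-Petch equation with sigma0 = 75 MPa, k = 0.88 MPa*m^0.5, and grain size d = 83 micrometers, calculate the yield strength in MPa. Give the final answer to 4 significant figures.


sigma_y = sigma0 + k / sqrt(d)
d = 83 um = 8.3e-05 m
sigma_y = 75 + 0.88 / sqrt(8.3e-05)
sigma_y = 171.6 MPa


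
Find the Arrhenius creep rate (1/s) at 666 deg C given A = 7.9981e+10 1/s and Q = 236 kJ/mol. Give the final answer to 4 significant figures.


rate = A * exp(-Q / (R*T))
T = 666 + 273.15 = 939.15 K
rate = 7.9981e+10 * exp(-236e3 / (8.314 * 939.15))
rate = 5.976e-03 1/s


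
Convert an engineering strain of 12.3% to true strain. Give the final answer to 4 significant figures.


epsilon_true = ln(1 + epsilon_eng)
epsilon_true = ln(1 + 0.123)
epsilon_true = 0.116


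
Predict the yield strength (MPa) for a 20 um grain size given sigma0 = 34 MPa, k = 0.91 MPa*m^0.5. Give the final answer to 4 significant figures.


sigma_y = sigma0 + k / sqrt(d)
d = 20 um = 2e-05 m
sigma_y = 34 + 0.91 / sqrt(2e-05)
sigma_y = 237.5 MPa


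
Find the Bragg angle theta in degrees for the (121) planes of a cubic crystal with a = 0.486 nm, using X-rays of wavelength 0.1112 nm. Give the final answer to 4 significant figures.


d = a / sqrt(h^2+k^2+l^2)
d = 0.486 / sqrt(6) = 0.198409 nm
lambda = 2*d*sin(theta)  =>  sin(theta) = lambda / (2*d)
sin(theta) = 0.1112 / (2 * 0.198409) = 0.28023
theta = 16.27 deg


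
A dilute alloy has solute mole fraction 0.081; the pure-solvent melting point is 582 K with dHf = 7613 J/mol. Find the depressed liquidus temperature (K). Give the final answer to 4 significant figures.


dT = R*Tm^2*x / dHf
dT = 8.314 * 582^2 * 0.081 / 7613
dT = 29.963 K
T_new = 582 - 29.963 = 552 K


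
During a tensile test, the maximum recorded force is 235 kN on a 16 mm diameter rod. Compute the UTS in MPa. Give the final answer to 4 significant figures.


A0 = pi*(d/2)^2 = pi*(16/2)^2 = 201.062 mm^2
UTS = F_max / A0 = 235*1000 / 201.062
UTS = 1169 MPa


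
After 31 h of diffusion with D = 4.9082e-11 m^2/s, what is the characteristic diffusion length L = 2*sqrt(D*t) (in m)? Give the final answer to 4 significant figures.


t = 31 hr = 111600 s
Diffusion length = 2*sqrt(D*t)
= 2*sqrt(4.9082e-11 * 111600)
= 4.681e-03 m


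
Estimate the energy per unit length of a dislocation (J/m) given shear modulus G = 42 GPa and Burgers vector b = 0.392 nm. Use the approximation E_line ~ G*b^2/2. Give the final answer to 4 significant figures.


E = G*b^2/2
b = 0.392 nm = 3.92e-10 m
G = 42 GPa = 4.2e+10 Pa
E = 0.5 * 4.2e+10 * (3.92e-10)^2
E = 3.227e-09 J/m


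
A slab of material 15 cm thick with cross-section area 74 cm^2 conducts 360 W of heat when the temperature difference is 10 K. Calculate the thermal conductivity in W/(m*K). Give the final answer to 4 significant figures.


k = Q*L / (A*dT)
L = 0.15 m, A = 7.4e-03 m^2
k = 360 * 0.15 / (7.4e-03 * 10)
k = 729.7 W/(m*K)


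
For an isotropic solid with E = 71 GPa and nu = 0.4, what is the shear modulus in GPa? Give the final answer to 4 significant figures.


G = E / (2*(1+nu))
G = 71 / (2*(1+0.4))
G = 25.36 GPa


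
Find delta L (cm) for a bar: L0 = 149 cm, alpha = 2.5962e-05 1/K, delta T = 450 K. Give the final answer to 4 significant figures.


dL = L0 * alpha * dT
dL = 149 * 2.5962e-05 * 450
dL = 1.741 cm


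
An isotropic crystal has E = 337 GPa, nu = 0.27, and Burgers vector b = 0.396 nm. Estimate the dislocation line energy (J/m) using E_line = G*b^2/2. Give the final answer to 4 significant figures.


Step 1: G = E / (2*(1+nu))
G = 337 / (2*(1+0.27)) = 132.677 GPa = 1.32677e+11 Pa
Step 2: E_line = G*b^2/2
b = 0.396 nm = 3.96e-10 m
E_line = 0.5 * 1.32677e+11 * (3.96e-10)^2 = 1.04e-08 J/m


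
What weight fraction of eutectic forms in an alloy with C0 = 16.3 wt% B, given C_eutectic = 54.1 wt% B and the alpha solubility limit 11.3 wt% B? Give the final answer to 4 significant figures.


f_primary = (C_e - C0) / (C_e - C_alpha_max)
f_primary = (54.1 - 16.3) / (54.1 - 11.3)
f_primary = 0.883178
f_eutectic = 1 - 0.883178 = 0.1168


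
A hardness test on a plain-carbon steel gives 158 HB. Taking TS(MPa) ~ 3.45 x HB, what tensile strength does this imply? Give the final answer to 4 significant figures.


TS (MPa) = 3.45 * HB
TS = 3.45 * 158
TS = 545.1 MPa


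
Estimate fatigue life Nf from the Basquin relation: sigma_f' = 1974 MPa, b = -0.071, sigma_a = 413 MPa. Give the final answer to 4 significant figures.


sigma_a = sigma_f' * (2*Nf)^b
2*Nf = (sigma_a / sigma_f')^(1/b)
2*Nf = (413 / 1974)^(1/-0.071)
2*Nf = 3.70658e+09
Nf = 1.853e+09 cycles


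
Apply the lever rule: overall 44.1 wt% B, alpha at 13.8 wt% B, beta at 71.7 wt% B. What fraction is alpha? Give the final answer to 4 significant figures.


f_alpha = (C_beta - C0) / (C_beta - C_alpha)
f_alpha = (71.7 - 44.1) / (71.7 - 13.8)
f_alpha = 0.4767


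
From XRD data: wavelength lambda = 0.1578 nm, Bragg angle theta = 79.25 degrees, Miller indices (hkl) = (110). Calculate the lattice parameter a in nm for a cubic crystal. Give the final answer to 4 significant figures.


d = lambda / (2*sin(theta))
d = 0.1578 / (2*sin(79.25 deg))
d = 0.0803094 nm
a = d * sqrt(h^2+k^2+l^2) = 0.0803094 * sqrt(2)
a = 0.1136 nm


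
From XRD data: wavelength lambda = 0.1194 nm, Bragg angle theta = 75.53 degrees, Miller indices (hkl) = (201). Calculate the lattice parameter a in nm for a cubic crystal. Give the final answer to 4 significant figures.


d = lambda / (2*sin(theta))
d = 0.1194 / (2*sin(75.53 deg))
d = 0.0616558 nm
a = d * sqrt(h^2+k^2+l^2) = 0.0616558 * sqrt(5)
a = 0.1379 nm


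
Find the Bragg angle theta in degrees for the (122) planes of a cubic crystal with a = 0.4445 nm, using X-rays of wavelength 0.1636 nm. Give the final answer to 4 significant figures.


d = a / sqrt(h^2+k^2+l^2)
d = 0.4445 / sqrt(9) = 0.148167 nm
lambda = 2*d*sin(theta)  =>  sin(theta) = lambda / (2*d)
sin(theta) = 0.1636 / (2 * 0.148167) = 0.552081
theta = 33.51 deg


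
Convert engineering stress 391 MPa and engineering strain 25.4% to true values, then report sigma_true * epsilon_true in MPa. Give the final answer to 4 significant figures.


sigma_true = sigma_eng * (1 + epsilon_eng)
sigma_true = 391 * (1 + 0.254) = 490.314 MPa
epsilon_true = ln(1 + epsilon_eng)
epsilon_true = ln(1 + 0.254) = 0.226338
sigma_true * epsilon_true = 490.314 * 0.226338 = 111 MPa


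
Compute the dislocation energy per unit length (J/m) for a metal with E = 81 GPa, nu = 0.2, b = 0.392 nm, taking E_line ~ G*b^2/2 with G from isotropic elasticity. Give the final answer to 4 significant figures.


Step 1: G = E / (2*(1+nu))
G = 81 / (2*(1+0.2)) = 33.75 GPa = 3.375e+10 Pa
Step 2: E_line = G*b^2/2
b = 0.392 nm = 3.92e-10 m
E_line = 0.5 * 3.375e+10 * (3.92e-10)^2 = 2.593e-09 J/m


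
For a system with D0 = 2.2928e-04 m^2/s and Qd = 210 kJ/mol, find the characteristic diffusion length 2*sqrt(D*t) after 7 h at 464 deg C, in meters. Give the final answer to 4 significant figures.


Step 1: D = D0 * exp(-Qd/(R*T))
T = 737.15 K
D = 2.2928e-04 * exp(-210e3 / (8.314 * 737.15)) = 3.01422e-19 m^2/s
Step 2: L = 2*sqrt(D*t)
t = 7 h = 25200 s
L = 2*sqrt(3.01422e-19 * 25200) = 1.743e-07 m


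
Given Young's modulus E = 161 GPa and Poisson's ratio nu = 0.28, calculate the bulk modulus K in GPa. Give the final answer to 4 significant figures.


K = E / (3*(1-2*nu))
K = 161 / (3*(1-2*0.28))
K = 122 GPa


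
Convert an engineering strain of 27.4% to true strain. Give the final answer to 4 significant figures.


epsilon_true = ln(1 + epsilon_eng)
epsilon_true = ln(1 + 0.274)
epsilon_true = 0.2422


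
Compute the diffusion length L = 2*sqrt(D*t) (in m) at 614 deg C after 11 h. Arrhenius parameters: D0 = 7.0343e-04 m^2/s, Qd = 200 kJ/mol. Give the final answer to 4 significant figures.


Step 1: D = D0 * exp(-Qd/(R*T))
T = 887.15 K
D = 7.0343e-04 * exp(-200e3 / (8.314 * 887.15)) = 1.17751e-15 m^2/s
Step 2: L = 2*sqrt(D*t)
t = 11 h = 39600 s
L = 2*sqrt(1.17751e-15 * 39600) = 1.366e-05 m


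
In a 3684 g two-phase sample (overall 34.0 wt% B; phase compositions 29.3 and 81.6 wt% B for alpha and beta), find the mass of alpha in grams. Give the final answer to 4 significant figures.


f_alpha = (C_beta - C0) / (C_beta - C_alpha)
f_alpha = (81.6 - 34.0) / (81.6 - 29.3) = 0.910134
m_alpha = f_alpha * m_total = 0.910134 * 3684 = 3353 g


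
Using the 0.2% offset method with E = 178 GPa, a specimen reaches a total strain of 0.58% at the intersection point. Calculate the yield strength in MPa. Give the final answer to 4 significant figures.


Offset strain = 0.002
Elastic strain at yield = total_strain - offset = 5.8e-03 - 0.002 = 3.8e-03
sigma_y = E * elastic_strain = 178000 * 3.8e-03
sigma_y = 676.4 MPa


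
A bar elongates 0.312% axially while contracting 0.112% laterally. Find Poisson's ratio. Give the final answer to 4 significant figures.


nu = -epsilon_lat / epsilon_axial
Lateral strain is contraction (negative), so using magnitudes:
nu = 0.112 / 0.312
nu = 0.359


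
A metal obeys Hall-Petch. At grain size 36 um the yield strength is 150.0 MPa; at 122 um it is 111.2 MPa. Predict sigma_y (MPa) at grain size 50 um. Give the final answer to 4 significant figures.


sigma_y = sigma0 + k / sqrt(d)
1/sqrt(d1) = 1/sqrt(3.6e-05) = 166.667;  1/sqrt(d2) = 90.5357
k = (sigma1 - sigma2) / (1/sqrt(d1) - 1/sqrt(d2)) = (150.0 - 111.2) / (166.667 - 90.5357) = 0.509648 MPa*m^0.5
sigma0 = sigma1 - k/sqrt(d1) = 150.0 - 0.509648*166.667 = 65.0586 MPa
sigma_y(d3) = 65.0586 + 0.509648 / sqrt(5e-05) = 137.1 MPa


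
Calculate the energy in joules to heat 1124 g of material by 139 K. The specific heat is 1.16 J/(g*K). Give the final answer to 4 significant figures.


Q = m * cp * dT
Q = 1124 * 1.16 * 139
Q = 181200 J


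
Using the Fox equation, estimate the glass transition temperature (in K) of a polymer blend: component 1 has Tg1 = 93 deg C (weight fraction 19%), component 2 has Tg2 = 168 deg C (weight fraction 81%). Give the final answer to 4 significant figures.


1/Tg = w1/Tg1 + w2/Tg2 (in Kelvin)
Tg1 = 366.15 K, Tg2 = 441.15 K
1/Tg = 0.19/366.15 + 0.81/441.15
Tg = 424.6 K


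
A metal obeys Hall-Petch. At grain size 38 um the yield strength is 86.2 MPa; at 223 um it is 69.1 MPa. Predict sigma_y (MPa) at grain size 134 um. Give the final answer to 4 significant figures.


sigma_y = sigma0 + k / sqrt(d)
1/sqrt(d1) = 1/sqrt(3.8e-05) = 162.221;  1/sqrt(d2) = 66.965
k = (sigma1 - sigma2) / (1/sqrt(d1) - 1/sqrt(d2)) = (86.2 - 69.1) / (162.221 - 66.965) = 0.179515 MPa*m^0.5
sigma0 = sigma1 - k/sqrt(d1) = 86.2 - 0.179515*162.221 = 57.0788 MPa
sigma_y(d3) = 57.0788 + 0.179515 / sqrt(1.34e-04) = 72.59 MPa
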